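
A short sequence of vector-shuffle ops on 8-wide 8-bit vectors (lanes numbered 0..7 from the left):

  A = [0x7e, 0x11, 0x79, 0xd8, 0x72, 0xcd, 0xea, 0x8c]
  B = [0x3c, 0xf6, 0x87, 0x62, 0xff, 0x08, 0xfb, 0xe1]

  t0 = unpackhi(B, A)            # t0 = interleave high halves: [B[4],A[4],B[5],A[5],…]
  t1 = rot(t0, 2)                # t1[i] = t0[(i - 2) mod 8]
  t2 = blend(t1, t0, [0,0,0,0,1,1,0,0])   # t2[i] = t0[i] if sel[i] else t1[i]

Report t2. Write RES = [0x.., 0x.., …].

  t0: ff 72 08 cd fb ea e1 8c
  t1: e1 8c ff 72 08 cd fb ea
  t2: e1 8c ff 72 fb ea fb ea

RES = [0xe1, 0x8c, 0xff, 0x72, 0xfb, 0xea, 0xfb, 0xea]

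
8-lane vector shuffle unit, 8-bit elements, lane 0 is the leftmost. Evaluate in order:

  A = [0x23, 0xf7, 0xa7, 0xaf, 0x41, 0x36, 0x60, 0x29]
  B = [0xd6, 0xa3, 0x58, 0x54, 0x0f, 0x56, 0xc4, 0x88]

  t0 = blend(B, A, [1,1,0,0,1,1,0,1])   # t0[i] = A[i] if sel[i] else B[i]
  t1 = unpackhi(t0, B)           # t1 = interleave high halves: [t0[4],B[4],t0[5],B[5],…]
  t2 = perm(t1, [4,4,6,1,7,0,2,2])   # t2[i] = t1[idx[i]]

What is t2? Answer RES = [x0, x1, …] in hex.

→ t0 |23|f7|58|54|41|36|c4|29|
→ t1 |41|0f|36|56|c4|c4|29|88|
→ t2 |c4|c4|29|0f|88|41|36|36|

RES = [0xc4, 0xc4, 0x29, 0x0f, 0x88, 0x41, 0x36, 0x36]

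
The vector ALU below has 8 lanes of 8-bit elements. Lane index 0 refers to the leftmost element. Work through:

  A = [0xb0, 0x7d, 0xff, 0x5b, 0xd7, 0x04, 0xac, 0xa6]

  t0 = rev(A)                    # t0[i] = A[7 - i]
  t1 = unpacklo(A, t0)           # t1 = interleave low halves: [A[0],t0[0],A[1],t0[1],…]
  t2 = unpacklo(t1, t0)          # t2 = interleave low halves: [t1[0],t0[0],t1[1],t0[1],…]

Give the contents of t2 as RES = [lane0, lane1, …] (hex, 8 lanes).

RES = [ 0xb0  0xa6  0xa6  0xac  0x7d  0x04  0xac  0xd7 ]

  t0: a6 ac 04 d7 5b ff 7d b0
  t1: b0 a6 7d ac ff 04 5b d7
  t2: b0 a6 a6 ac 7d 04 ac d7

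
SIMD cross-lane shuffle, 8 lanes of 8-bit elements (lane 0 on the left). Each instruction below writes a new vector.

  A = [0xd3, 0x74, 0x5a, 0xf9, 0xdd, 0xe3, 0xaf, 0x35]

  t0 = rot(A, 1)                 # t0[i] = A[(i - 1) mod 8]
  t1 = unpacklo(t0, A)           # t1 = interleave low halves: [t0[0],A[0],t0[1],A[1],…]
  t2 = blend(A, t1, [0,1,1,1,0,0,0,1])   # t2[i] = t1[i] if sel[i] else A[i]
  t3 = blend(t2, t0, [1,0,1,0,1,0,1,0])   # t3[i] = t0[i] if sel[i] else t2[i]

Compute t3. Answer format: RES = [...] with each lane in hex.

RES = [0x35, 0xd3, 0x74, 0x74, 0xf9, 0xe3, 0xe3, 0xf9]

→ t0 |35|d3|74|5a|f9|dd|e3|af|
→ t1 |35|d3|d3|74|74|5a|5a|f9|
→ t2 |d3|d3|d3|74|dd|e3|af|f9|
→ t3 |35|d3|74|74|f9|e3|e3|f9|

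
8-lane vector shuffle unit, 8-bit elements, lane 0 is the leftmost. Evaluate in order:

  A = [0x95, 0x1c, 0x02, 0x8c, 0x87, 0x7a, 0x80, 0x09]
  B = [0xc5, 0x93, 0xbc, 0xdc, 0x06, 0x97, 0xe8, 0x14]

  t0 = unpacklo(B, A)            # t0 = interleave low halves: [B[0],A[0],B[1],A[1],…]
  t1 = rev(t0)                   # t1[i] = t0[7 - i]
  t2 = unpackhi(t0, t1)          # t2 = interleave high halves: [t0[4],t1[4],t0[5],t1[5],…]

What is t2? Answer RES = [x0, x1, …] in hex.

t0 = [0xc5, 0x95, 0x93, 0x1c, 0xbc, 0x02, 0xdc, 0x8c]
t1 = [0x8c, 0xdc, 0x02, 0xbc, 0x1c, 0x93, 0x95, 0xc5]
t2 = [0xbc, 0x1c, 0x02, 0x93, 0xdc, 0x95, 0x8c, 0xc5]

RES = [ 0xbc  0x1c  0x02  0x93  0xdc  0x95  0x8c  0xc5 ]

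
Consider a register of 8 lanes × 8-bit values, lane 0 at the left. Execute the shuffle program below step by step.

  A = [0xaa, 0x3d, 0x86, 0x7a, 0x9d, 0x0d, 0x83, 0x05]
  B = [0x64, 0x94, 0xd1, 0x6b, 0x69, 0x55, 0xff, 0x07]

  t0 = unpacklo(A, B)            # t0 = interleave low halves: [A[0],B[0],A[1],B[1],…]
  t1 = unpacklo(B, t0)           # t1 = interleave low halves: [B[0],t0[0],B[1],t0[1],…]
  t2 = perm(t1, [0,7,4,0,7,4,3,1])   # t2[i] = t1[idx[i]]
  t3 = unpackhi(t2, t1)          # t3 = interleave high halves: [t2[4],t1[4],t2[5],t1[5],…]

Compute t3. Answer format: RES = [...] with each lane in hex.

t0 = [0xaa, 0x64, 0x3d, 0x94, 0x86, 0xd1, 0x7a, 0x6b]
t1 = [0x64, 0xaa, 0x94, 0x64, 0xd1, 0x3d, 0x6b, 0x94]
t2 = [0x64, 0x94, 0xd1, 0x64, 0x94, 0xd1, 0x64, 0xaa]
t3 = [0x94, 0xd1, 0xd1, 0x3d, 0x64, 0x6b, 0xaa, 0x94]

RES = [0x94, 0xd1, 0xd1, 0x3d, 0x64, 0x6b, 0xaa, 0x94]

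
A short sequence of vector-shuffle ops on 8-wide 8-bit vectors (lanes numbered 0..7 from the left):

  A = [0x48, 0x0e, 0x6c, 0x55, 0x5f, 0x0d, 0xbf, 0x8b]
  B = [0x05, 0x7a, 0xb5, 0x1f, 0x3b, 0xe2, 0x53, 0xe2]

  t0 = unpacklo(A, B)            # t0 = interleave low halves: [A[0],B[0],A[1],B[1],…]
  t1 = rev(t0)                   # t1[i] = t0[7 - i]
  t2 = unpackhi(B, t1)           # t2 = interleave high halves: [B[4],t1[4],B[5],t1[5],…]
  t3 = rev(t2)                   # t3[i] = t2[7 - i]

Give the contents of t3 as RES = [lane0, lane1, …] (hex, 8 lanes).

RES = [0x48, 0xe2, 0x05, 0x53, 0x0e, 0xe2, 0x7a, 0x3b]

  t0: 48 05 0e 7a 6c b5 55 1f
  t1: 1f 55 b5 6c 7a 0e 05 48
  t2: 3b 7a e2 0e 53 05 e2 48
  t3: 48 e2 05 53 0e e2 7a 3b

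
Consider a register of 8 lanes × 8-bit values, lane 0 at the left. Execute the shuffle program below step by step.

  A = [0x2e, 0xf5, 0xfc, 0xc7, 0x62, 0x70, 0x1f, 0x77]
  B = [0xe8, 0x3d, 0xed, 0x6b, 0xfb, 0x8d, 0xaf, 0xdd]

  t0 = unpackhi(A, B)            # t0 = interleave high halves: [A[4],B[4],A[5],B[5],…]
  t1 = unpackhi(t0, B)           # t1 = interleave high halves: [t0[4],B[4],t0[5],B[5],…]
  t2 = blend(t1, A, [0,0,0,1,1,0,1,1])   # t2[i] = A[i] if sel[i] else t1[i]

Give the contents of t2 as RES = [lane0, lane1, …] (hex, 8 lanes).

→ t0 |62|fb|70|8d|1f|af|77|dd|
→ t1 |1f|fb|af|8d|77|af|dd|dd|
→ t2 |1f|fb|af|c7|62|af|1f|77|

RES = [0x1f, 0xfb, 0xaf, 0xc7, 0x62, 0xaf, 0x1f, 0x77]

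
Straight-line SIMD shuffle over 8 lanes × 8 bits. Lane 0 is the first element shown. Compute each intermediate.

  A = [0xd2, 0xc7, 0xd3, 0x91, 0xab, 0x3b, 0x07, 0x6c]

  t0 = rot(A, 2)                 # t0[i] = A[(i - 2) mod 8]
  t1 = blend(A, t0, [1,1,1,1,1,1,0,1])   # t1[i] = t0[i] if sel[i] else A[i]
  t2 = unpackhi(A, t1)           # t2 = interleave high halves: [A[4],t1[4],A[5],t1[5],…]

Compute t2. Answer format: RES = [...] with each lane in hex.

RES = [ 0xab  0xd3  0x3b  0x91  0x07  0x07  0x6c  0x3b ]

t0 = [0x07, 0x6c, 0xd2, 0xc7, 0xd3, 0x91, 0xab, 0x3b]
t1 = [0x07, 0x6c, 0xd2, 0xc7, 0xd3, 0x91, 0x07, 0x3b]
t2 = [0xab, 0xd3, 0x3b, 0x91, 0x07, 0x07, 0x6c, 0x3b]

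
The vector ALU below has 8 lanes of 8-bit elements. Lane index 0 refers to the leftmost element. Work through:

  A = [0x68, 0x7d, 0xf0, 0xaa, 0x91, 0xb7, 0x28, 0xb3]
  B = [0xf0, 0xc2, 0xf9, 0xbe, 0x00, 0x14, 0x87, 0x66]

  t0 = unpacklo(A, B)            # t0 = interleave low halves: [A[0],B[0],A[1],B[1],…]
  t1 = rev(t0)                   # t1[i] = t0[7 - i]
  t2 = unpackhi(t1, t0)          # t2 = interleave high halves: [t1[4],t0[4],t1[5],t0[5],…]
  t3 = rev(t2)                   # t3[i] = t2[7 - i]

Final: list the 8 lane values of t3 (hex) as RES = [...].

t0 = [0x68, 0xf0, 0x7d, 0xc2, 0xf0, 0xf9, 0xaa, 0xbe]
t1 = [0xbe, 0xaa, 0xf9, 0xf0, 0xc2, 0x7d, 0xf0, 0x68]
t2 = [0xc2, 0xf0, 0x7d, 0xf9, 0xf0, 0xaa, 0x68, 0xbe]
t3 = [0xbe, 0x68, 0xaa, 0xf0, 0xf9, 0x7d, 0xf0, 0xc2]

RES = [0xbe, 0x68, 0xaa, 0xf0, 0xf9, 0x7d, 0xf0, 0xc2]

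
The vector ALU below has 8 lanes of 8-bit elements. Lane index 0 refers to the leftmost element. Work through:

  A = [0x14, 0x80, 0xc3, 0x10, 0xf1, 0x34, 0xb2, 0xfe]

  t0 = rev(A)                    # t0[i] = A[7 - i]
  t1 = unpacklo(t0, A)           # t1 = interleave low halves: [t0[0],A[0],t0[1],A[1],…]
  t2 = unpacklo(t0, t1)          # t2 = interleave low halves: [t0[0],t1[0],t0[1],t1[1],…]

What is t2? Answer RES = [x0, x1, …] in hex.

RES = [ 0xfe  0xfe  0xb2  0x14  0x34  0xb2  0xf1  0x80 ]

  t0: fe b2 34 f1 10 c3 80 14
  t1: fe 14 b2 80 34 c3 f1 10
  t2: fe fe b2 14 34 b2 f1 80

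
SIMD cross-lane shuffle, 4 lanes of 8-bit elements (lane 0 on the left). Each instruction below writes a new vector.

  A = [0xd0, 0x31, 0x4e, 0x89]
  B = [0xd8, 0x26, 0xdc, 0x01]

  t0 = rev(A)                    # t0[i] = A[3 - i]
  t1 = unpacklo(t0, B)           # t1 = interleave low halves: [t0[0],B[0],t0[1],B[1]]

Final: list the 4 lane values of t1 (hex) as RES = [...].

RES = [ 0x89  0xd8  0x4e  0x26 ]

t0 = [0x89, 0x4e, 0x31, 0xd0]
t1 = [0x89, 0xd8, 0x4e, 0x26]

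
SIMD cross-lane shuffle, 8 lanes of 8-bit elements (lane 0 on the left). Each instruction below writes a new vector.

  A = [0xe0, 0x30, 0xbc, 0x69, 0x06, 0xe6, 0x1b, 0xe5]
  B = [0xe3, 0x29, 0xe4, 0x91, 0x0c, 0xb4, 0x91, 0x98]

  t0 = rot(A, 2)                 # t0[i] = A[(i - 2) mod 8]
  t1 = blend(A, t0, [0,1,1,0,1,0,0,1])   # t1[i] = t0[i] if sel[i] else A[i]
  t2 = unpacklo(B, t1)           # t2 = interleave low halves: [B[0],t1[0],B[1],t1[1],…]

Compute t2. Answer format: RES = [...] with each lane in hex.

RES = [ 0xe3  0xe0  0x29  0xe5  0xe4  0xe0  0x91  0x69 ]

→ t0 |1b|e5|e0|30|bc|69|06|e6|
→ t1 |e0|e5|e0|69|bc|e6|1b|e6|
→ t2 |e3|e0|29|e5|e4|e0|91|69|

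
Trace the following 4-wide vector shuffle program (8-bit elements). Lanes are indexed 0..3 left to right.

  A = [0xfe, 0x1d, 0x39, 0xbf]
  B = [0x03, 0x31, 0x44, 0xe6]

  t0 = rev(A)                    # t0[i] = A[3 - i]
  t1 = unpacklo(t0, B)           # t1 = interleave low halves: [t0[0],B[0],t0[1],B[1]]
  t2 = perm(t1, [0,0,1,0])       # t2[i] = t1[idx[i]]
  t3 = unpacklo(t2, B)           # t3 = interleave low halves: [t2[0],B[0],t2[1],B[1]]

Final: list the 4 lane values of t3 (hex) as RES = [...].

RES = [0xbf, 0x03, 0xbf, 0x31]

→ t0 |bf|39|1d|fe|
→ t1 |bf|03|39|31|
→ t2 |bf|bf|03|bf|
→ t3 |bf|03|bf|31|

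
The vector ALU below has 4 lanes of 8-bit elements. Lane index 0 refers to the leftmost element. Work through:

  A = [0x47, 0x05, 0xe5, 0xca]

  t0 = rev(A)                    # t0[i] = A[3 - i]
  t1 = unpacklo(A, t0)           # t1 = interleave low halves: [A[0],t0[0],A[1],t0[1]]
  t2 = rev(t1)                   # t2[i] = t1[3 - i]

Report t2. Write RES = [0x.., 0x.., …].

→ t0 |ca|e5|05|47|
→ t1 |47|ca|05|e5|
→ t2 |e5|05|ca|47|

RES = [ 0xe5  0x05  0xca  0x47 ]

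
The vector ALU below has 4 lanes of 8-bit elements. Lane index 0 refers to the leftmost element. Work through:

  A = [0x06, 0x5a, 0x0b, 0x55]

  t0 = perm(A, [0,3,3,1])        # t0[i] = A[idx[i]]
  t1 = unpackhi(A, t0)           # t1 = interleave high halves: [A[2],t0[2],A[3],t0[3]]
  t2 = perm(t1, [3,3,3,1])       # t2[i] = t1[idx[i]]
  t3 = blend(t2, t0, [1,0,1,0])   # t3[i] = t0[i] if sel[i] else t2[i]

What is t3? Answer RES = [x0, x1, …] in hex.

RES = [0x06, 0x5a, 0x55, 0x55]

t0 = [0x06, 0x55, 0x55, 0x5a]
t1 = [0x0b, 0x55, 0x55, 0x5a]
t2 = [0x5a, 0x5a, 0x5a, 0x55]
t3 = [0x06, 0x5a, 0x55, 0x55]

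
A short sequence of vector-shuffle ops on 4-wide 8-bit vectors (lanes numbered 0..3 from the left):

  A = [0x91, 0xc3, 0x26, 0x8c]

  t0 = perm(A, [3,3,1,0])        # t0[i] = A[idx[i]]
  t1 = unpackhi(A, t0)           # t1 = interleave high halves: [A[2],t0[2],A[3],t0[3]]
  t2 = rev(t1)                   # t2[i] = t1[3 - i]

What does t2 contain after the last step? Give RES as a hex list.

→ t0 |8c|8c|c3|91|
→ t1 |26|c3|8c|91|
→ t2 |91|8c|c3|26|

RES = [ 0x91  0x8c  0xc3  0x26 ]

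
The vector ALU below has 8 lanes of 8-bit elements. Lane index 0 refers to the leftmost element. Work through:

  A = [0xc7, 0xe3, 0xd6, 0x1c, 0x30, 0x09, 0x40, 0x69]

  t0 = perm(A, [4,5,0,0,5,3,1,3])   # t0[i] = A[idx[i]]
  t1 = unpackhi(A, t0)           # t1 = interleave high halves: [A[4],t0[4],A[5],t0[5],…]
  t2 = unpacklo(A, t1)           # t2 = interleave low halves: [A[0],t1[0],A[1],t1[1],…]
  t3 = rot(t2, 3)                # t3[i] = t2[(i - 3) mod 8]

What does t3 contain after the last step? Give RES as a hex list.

RES = [ 0x09  0x1c  0x1c  0xc7  0x30  0xe3  0x09  0xd6 ]

t0 = [0x30, 0x09, 0xc7, 0xc7, 0x09, 0x1c, 0xe3, 0x1c]
t1 = [0x30, 0x09, 0x09, 0x1c, 0x40, 0xe3, 0x69, 0x1c]
t2 = [0xc7, 0x30, 0xe3, 0x09, 0xd6, 0x09, 0x1c, 0x1c]
t3 = [0x09, 0x1c, 0x1c, 0xc7, 0x30, 0xe3, 0x09, 0xd6]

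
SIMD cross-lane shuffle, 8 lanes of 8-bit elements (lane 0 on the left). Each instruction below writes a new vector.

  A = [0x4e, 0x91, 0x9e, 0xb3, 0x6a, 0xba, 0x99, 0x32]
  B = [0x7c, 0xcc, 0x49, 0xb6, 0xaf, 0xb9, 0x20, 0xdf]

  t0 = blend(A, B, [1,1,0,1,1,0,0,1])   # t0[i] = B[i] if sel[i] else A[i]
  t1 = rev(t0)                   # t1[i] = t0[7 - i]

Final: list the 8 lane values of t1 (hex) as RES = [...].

RES = [0xdf, 0x99, 0xba, 0xaf, 0xb6, 0x9e, 0xcc, 0x7c]

t0 = [0x7c, 0xcc, 0x9e, 0xb6, 0xaf, 0xba, 0x99, 0xdf]
t1 = [0xdf, 0x99, 0xba, 0xaf, 0xb6, 0x9e, 0xcc, 0x7c]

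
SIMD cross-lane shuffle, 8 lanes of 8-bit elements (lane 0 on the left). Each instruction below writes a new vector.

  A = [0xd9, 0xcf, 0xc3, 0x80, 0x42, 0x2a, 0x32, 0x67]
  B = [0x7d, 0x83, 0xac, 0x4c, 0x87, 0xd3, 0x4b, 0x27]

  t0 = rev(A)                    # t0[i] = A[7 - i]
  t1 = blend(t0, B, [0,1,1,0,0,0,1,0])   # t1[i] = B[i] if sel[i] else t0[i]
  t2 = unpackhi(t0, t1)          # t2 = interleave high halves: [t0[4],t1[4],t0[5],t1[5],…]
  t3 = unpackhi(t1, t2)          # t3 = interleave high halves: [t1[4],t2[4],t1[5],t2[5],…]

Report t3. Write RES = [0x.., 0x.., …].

RES = [ 0x80  0xcf  0xc3  0x4b  0x4b  0xd9  0xd9  0xd9 ]

→ t0 |67|32|2a|42|80|c3|cf|d9|
→ t1 |67|83|ac|42|80|c3|4b|d9|
→ t2 |80|80|c3|c3|cf|4b|d9|d9|
→ t3 |80|cf|c3|4b|4b|d9|d9|d9|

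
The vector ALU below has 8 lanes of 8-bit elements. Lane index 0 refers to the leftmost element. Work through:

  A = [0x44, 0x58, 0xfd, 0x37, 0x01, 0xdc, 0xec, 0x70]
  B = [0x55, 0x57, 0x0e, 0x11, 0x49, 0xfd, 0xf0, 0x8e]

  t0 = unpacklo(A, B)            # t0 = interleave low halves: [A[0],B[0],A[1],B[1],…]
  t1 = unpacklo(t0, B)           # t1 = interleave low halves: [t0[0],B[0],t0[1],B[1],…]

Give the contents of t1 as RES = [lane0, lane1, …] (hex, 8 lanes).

  t0: 44 55 58 57 fd 0e 37 11
  t1: 44 55 55 57 58 0e 57 11

RES = [0x44, 0x55, 0x55, 0x57, 0x58, 0x0e, 0x57, 0x11]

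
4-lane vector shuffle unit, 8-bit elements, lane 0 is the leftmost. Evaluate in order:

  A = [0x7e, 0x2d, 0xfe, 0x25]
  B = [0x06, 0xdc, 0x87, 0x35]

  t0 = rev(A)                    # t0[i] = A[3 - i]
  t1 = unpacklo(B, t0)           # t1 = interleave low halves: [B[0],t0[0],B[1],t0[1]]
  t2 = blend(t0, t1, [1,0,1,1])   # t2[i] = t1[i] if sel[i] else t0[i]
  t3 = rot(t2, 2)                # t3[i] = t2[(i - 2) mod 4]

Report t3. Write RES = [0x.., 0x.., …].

RES = [0xdc, 0xfe, 0x06, 0xfe]

  t0: 25 fe 2d 7e
  t1: 06 25 dc fe
  t2: 06 fe dc fe
  t3: dc fe 06 fe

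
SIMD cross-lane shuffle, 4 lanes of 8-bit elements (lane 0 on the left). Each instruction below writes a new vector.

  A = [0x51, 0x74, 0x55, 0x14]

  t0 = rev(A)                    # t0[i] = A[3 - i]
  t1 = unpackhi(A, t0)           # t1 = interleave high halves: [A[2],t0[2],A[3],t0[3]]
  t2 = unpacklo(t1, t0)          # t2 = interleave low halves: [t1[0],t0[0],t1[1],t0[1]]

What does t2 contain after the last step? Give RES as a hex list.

  t0: 14 55 74 51
  t1: 55 74 14 51
  t2: 55 14 74 55

RES = [0x55, 0x14, 0x74, 0x55]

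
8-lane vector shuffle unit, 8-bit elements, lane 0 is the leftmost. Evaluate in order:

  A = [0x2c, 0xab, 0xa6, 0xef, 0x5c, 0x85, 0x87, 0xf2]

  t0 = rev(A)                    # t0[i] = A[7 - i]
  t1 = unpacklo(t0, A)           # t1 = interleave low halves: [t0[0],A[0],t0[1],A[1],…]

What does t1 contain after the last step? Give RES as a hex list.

→ t0 |f2|87|85|5c|ef|a6|ab|2c|
→ t1 |f2|2c|87|ab|85|a6|5c|ef|

RES = [0xf2, 0x2c, 0x87, 0xab, 0x85, 0xa6, 0x5c, 0xef]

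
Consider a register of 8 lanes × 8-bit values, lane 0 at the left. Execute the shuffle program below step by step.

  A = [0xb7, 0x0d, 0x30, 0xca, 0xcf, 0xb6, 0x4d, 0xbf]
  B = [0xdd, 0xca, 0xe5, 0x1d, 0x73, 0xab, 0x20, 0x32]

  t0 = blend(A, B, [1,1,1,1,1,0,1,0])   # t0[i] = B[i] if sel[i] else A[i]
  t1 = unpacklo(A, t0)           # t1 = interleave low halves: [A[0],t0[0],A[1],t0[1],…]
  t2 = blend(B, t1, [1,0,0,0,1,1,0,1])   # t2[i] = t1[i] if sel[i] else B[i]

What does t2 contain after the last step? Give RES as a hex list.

→ t0 |dd|ca|e5|1d|73|b6|20|bf|
→ t1 |b7|dd|0d|ca|30|e5|ca|1d|
→ t2 |b7|ca|e5|1d|30|e5|20|1d|

RES = [0xb7, 0xca, 0xe5, 0x1d, 0x30, 0xe5, 0x20, 0x1d]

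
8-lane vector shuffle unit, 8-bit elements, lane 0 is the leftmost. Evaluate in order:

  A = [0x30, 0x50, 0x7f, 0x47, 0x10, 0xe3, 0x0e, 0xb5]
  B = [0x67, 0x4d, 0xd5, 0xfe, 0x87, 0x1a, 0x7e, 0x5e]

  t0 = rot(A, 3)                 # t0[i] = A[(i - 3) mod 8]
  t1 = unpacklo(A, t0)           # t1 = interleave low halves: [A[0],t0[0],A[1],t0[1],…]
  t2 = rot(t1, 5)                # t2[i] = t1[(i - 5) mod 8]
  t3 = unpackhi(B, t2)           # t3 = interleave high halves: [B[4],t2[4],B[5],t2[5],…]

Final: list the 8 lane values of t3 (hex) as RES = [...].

RES = [ 0x87  0x30  0x1a  0x30  0x7e  0xe3  0x5e  0x50 ]

→ t0 |e3|0e|b5|30|50|7f|47|10|
→ t1 |30|e3|50|0e|7f|b5|47|30|
→ t2 |0e|7f|b5|47|30|30|e3|50|
→ t3 |87|30|1a|30|7e|e3|5e|50|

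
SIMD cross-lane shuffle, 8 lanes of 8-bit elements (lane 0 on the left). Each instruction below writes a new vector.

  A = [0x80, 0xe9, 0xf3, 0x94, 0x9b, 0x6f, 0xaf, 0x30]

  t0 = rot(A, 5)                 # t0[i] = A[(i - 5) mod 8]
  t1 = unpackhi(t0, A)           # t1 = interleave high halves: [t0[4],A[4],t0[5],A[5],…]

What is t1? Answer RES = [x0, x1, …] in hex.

t0 = [0x94, 0x9b, 0x6f, 0xaf, 0x30, 0x80, 0xe9, 0xf3]
t1 = [0x30, 0x9b, 0x80, 0x6f, 0xe9, 0xaf, 0xf3, 0x30]

RES = [ 0x30  0x9b  0x80  0x6f  0xe9  0xaf  0xf3  0x30 ]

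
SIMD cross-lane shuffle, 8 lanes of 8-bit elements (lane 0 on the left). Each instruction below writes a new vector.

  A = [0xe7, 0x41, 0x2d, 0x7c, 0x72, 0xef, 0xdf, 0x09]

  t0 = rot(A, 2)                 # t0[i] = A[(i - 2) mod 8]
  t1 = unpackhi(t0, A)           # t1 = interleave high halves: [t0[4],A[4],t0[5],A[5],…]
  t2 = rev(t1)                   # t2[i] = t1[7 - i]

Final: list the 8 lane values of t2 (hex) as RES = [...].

t0 = [0xdf, 0x09, 0xe7, 0x41, 0x2d, 0x7c, 0x72, 0xef]
t1 = [0x2d, 0x72, 0x7c, 0xef, 0x72, 0xdf, 0xef, 0x09]
t2 = [0x09, 0xef, 0xdf, 0x72, 0xef, 0x7c, 0x72, 0x2d]

RES = [ 0x09  0xef  0xdf  0x72  0xef  0x7c  0x72  0x2d ]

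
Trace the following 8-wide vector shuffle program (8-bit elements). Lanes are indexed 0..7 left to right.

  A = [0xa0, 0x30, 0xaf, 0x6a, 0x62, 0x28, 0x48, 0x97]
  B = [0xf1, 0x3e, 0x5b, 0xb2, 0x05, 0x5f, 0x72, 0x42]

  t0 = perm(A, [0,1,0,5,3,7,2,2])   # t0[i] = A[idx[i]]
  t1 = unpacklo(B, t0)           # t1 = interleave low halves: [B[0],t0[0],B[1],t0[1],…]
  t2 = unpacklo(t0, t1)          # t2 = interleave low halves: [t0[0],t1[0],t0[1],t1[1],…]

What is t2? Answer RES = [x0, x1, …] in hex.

  t0: a0 30 a0 28 6a 97 af af
  t1: f1 a0 3e 30 5b a0 b2 28
  t2: a0 f1 30 a0 a0 3e 28 30

RES = [ 0xa0  0xf1  0x30  0xa0  0xa0  0x3e  0x28  0x30 ]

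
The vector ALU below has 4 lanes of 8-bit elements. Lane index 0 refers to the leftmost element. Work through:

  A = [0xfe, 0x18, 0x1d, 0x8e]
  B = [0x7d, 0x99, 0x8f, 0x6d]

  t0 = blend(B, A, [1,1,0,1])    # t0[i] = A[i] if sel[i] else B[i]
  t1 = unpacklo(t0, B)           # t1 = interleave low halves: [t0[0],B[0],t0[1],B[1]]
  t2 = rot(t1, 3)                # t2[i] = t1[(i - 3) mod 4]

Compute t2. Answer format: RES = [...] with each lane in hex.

RES = [ 0x7d  0x18  0x99  0xfe ]

t0 = [0xfe, 0x18, 0x8f, 0x8e]
t1 = [0xfe, 0x7d, 0x18, 0x99]
t2 = [0x7d, 0x18, 0x99, 0xfe]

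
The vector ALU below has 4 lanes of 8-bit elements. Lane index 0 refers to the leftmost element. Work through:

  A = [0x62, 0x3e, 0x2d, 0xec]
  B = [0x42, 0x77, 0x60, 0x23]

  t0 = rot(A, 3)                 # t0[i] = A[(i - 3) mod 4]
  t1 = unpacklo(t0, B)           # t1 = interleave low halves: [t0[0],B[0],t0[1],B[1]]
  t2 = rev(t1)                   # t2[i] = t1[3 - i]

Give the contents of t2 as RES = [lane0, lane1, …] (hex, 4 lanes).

  t0: 3e 2d ec 62
  t1: 3e 42 2d 77
  t2: 77 2d 42 3e

RES = [ 0x77  0x2d  0x42  0x3e ]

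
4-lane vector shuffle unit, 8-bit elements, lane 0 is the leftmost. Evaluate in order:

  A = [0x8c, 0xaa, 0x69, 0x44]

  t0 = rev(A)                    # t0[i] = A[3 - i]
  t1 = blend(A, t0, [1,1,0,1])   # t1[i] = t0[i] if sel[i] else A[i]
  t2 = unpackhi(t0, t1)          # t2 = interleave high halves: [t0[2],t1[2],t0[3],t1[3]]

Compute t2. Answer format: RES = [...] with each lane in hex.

t0 = [0x44, 0x69, 0xaa, 0x8c]
t1 = [0x44, 0x69, 0x69, 0x8c]
t2 = [0xaa, 0x69, 0x8c, 0x8c]

RES = [ 0xaa  0x69  0x8c  0x8c ]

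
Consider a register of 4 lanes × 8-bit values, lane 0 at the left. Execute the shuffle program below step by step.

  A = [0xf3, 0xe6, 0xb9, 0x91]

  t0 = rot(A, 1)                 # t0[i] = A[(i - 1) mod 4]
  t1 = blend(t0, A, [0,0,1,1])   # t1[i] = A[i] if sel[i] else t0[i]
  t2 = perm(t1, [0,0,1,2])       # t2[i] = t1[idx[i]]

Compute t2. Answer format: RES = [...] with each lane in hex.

RES = [ 0x91  0x91  0xf3  0xb9 ]

t0 = [0x91, 0xf3, 0xe6, 0xb9]
t1 = [0x91, 0xf3, 0xb9, 0x91]
t2 = [0x91, 0x91, 0xf3, 0xb9]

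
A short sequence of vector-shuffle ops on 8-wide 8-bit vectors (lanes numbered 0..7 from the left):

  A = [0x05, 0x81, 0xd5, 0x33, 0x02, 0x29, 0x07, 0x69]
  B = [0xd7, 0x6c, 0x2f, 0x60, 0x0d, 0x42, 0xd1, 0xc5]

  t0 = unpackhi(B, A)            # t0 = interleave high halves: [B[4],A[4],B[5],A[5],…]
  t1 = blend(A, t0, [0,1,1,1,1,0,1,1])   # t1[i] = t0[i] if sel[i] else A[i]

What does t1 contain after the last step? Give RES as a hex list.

RES = [ 0x05  0x02  0x42  0x29  0xd1  0x29  0xc5  0x69 ]

  t0: 0d 02 42 29 d1 07 c5 69
  t1: 05 02 42 29 d1 29 c5 69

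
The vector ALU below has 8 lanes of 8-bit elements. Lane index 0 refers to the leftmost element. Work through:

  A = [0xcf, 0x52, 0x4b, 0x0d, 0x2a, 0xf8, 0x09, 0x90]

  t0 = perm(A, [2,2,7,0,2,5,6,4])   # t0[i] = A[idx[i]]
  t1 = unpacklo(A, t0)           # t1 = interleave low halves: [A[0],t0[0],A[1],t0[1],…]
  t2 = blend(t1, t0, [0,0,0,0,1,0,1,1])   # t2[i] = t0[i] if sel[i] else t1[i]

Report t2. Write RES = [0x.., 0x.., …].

  t0: 4b 4b 90 cf 4b f8 09 2a
  t1: cf 4b 52 4b 4b 90 0d cf
  t2: cf 4b 52 4b 4b 90 09 2a

RES = [0xcf, 0x4b, 0x52, 0x4b, 0x4b, 0x90, 0x09, 0x2a]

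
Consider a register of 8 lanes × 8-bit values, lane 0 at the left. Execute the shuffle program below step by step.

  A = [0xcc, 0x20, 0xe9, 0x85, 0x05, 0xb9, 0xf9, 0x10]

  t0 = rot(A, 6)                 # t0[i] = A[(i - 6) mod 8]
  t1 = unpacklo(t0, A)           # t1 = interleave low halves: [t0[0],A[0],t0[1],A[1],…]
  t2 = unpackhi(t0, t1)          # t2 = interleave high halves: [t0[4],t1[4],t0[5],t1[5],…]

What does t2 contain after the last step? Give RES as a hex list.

  t0: e9 85 05 b9 f9 10 cc 20
  t1: e9 cc 85 20 05 e9 b9 85
  t2: f9 05 10 e9 cc b9 20 85

RES = [0xf9, 0x05, 0x10, 0xe9, 0xcc, 0xb9, 0x20, 0x85]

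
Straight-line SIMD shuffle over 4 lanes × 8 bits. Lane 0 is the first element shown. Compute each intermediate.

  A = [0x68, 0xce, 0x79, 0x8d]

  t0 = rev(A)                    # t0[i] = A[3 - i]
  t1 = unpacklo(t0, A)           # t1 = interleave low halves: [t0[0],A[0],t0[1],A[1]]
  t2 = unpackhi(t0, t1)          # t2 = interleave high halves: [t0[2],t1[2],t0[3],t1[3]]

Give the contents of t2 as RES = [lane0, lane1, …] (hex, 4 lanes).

→ t0 |8d|79|ce|68|
→ t1 |8d|68|79|ce|
→ t2 |ce|79|68|ce|

RES = [0xce, 0x79, 0x68, 0xce]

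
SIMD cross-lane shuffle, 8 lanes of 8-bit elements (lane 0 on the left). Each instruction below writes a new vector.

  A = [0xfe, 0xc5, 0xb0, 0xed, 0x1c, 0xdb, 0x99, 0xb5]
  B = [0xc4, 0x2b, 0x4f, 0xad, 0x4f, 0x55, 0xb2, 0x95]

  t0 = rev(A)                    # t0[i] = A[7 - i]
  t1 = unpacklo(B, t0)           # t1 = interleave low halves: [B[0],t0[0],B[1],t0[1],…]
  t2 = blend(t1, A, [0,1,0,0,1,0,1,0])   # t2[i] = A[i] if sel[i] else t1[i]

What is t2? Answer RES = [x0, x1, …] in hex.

RES = [ 0xc4  0xc5  0x2b  0x99  0x1c  0xdb  0x99  0x1c ]

t0 = [0xb5, 0x99, 0xdb, 0x1c, 0xed, 0xb0, 0xc5, 0xfe]
t1 = [0xc4, 0xb5, 0x2b, 0x99, 0x4f, 0xdb, 0xad, 0x1c]
t2 = [0xc4, 0xc5, 0x2b, 0x99, 0x1c, 0xdb, 0x99, 0x1c]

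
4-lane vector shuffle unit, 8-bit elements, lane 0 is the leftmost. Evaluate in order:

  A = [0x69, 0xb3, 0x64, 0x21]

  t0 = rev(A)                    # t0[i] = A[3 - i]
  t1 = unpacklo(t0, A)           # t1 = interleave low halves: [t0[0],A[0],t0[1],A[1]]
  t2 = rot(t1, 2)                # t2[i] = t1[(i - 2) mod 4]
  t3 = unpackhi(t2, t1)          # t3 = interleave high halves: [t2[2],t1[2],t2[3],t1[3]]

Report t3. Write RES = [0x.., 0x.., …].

  t0: 21 64 b3 69
  t1: 21 69 64 b3
  t2: 64 b3 21 69
  t3: 21 64 69 b3

RES = [ 0x21  0x64  0x69  0xb3 ]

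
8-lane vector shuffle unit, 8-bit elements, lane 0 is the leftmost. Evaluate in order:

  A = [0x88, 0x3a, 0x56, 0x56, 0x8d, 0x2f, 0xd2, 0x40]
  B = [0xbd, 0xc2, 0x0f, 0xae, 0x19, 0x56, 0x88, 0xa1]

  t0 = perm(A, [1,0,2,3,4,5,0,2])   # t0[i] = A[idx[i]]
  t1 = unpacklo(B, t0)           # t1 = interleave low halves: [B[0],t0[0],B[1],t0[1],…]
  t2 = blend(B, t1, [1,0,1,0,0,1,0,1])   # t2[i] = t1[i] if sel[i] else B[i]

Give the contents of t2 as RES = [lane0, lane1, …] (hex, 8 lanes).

RES = [ 0xbd  0xc2  0xc2  0xae  0x19  0x56  0x88  0x56 ]

  t0: 3a 88 56 56 8d 2f 88 56
  t1: bd 3a c2 88 0f 56 ae 56
  t2: bd c2 c2 ae 19 56 88 56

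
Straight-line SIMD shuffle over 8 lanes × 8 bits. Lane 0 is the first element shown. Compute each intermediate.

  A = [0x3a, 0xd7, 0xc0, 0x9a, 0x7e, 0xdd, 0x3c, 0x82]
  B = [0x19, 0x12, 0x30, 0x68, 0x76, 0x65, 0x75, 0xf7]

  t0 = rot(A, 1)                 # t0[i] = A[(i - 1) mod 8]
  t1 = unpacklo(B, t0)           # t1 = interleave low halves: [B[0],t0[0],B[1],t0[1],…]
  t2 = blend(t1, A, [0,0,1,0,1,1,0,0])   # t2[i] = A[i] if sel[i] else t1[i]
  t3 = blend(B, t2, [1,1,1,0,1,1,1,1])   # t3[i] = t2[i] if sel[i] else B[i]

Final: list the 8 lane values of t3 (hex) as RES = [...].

RES = [ 0x19  0x82  0xc0  0x68  0x7e  0xdd  0x68  0xc0 ]

t0 = [0x82, 0x3a, 0xd7, 0xc0, 0x9a, 0x7e, 0xdd, 0x3c]
t1 = [0x19, 0x82, 0x12, 0x3a, 0x30, 0xd7, 0x68, 0xc0]
t2 = [0x19, 0x82, 0xc0, 0x3a, 0x7e, 0xdd, 0x68, 0xc0]
t3 = [0x19, 0x82, 0xc0, 0x68, 0x7e, 0xdd, 0x68, 0xc0]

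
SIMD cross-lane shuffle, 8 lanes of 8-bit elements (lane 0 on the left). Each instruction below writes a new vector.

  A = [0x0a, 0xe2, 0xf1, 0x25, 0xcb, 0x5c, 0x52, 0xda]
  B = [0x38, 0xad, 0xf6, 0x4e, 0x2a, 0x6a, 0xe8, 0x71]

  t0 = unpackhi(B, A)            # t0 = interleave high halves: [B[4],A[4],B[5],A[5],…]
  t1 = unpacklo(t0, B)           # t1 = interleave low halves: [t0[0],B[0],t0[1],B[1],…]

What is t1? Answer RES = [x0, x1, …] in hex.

  t0: 2a cb 6a 5c e8 52 71 da
  t1: 2a 38 cb ad 6a f6 5c 4e

RES = [ 0x2a  0x38  0xcb  0xad  0x6a  0xf6  0x5c  0x4e ]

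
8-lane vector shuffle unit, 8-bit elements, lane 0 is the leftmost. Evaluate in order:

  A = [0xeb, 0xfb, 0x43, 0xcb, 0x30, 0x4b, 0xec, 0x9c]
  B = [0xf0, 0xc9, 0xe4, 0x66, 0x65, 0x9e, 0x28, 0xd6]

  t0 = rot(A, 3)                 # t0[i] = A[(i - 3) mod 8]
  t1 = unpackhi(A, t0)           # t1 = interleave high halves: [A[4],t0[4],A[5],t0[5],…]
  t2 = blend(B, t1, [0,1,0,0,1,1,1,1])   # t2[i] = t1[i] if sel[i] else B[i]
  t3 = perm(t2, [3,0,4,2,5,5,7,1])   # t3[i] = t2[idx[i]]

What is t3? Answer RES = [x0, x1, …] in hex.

RES = [0x66, 0xf0, 0xec, 0xe4, 0xcb, 0xcb, 0x30, 0xfb]

  t0: 4b ec 9c eb fb 43 cb 30
  t1: 30 fb 4b 43 ec cb 9c 30
  t2: f0 fb e4 66 ec cb 9c 30
  t3: 66 f0 ec e4 cb cb 30 fb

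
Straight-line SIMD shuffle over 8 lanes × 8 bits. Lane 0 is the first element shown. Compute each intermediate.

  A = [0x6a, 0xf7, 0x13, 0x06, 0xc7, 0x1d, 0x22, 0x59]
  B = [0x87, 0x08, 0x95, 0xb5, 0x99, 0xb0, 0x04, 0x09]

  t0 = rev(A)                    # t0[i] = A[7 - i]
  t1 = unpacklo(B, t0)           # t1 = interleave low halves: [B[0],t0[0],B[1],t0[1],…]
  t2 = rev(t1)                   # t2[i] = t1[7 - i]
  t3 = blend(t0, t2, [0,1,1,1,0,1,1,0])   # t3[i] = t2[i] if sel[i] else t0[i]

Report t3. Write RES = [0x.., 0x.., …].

RES = [0x59, 0xb5, 0x1d, 0x95, 0x06, 0x08, 0x59, 0x6a]

  t0: 59 22 1d c7 06 13 f7 6a
  t1: 87 59 08 22 95 1d b5 c7
  t2: c7 b5 1d 95 22 08 59 87
  t3: 59 b5 1d 95 06 08 59 6a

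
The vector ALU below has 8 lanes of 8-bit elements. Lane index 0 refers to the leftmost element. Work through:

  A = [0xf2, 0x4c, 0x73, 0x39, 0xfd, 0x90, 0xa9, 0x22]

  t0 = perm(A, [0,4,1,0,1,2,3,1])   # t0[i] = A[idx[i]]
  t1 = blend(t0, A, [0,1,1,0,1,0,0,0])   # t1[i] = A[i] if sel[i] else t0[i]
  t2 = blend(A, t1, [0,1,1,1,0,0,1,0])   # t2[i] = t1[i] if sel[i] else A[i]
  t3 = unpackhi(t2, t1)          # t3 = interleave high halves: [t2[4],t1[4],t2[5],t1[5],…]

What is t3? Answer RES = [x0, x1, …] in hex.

t0 = [0xf2, 0xfd, 0x4c, 0xf2, 0x4c, 0x73, 0x39, 0x4c]
t1 = [0xf2, 0x4c, 0x73, 0xf2, 0xfd, 0x73, 0x39, 0x4c]
t2 = [0xf2, 0x4c, 0x73, 0xf2, 0xfd, 0x90, 0x39, 0x22]
t3 = [0xfd, 0xfd, 0x90, 0x73, 0x39, 0x39, 0x22, 0x4c]

RES = [ 0xfd  0xfd  0x90  0x73  0x39  0x39  0x22  0x4c ]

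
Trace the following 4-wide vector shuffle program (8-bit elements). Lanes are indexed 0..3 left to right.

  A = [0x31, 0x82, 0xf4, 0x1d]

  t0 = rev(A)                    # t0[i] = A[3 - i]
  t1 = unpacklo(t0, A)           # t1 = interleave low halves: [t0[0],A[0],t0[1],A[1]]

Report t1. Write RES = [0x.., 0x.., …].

RES = [0x1d, 0x31, 0xf4, 0x82]

t0 = [0x1d, 0xf4, 0x82, 0x31]
t1 = [0x1d, 0x31, 0xf4, 0x82]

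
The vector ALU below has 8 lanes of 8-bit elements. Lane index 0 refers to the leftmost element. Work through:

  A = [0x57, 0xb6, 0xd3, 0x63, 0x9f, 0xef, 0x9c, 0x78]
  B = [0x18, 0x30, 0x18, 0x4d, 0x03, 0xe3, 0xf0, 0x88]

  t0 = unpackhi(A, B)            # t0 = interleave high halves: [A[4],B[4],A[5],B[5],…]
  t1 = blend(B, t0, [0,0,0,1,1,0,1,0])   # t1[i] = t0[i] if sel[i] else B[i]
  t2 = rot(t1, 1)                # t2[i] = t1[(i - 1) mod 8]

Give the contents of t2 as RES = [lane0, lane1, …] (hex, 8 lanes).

RES = [0x88, 0x18, 0x30, 0x18, 0xe3, 0x9c, 0xe3, 0x78]

  t0: 9f 03 ef e3 9c f0 78 88
  t1: 18 30 18 e3 9c e3 78 88
  t2: 88 18 30 18 e3 9c e3 78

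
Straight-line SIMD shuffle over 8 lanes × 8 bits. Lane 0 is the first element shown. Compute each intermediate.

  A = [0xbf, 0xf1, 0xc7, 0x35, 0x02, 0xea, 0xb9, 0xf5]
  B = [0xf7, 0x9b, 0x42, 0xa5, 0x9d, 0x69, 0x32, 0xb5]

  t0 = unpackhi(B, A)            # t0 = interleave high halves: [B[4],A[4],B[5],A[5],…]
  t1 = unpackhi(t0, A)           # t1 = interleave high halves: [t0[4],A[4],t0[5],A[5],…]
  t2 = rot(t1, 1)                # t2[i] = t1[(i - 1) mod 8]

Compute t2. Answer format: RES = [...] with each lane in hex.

  t0: 9d 02 69 ea 32 b9 b5 f5
  t1: 32 02 b9 ea b5 b9 f5 f5
  t2: f5 32 02 b9 ea b5 b9 f5

RES = [0xf5, 0x32, 0x02, 0xb9, 0xea, 0xb5, 0xb9, 0xf5]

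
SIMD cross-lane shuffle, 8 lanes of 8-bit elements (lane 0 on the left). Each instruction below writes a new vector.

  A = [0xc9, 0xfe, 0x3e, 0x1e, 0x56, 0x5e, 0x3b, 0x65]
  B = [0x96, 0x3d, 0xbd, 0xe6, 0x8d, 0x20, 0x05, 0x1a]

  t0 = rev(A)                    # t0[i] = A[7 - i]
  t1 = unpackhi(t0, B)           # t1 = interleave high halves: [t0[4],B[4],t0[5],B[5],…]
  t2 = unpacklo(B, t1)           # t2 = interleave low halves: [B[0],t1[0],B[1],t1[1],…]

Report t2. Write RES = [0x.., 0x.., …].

RES = [0x96, 0x1e, 0x3d, 0x8d, 0xbd, 0x3e, 0xe6, 0x20]

t0 = [0x65, 0x3b, 0x5e, 0x56, 0x1e, 0x3e, 0xfe, 0xc9]
t1 = [0x1e, 0x8d, 0x3e, 0x20, 0xfe, 0x05, 0xc9, 0x1a]
t2 = [0x96, 0x1e, 0x3d, 0x8d, 0xbd, 0x3e, 0xe6, 0x20]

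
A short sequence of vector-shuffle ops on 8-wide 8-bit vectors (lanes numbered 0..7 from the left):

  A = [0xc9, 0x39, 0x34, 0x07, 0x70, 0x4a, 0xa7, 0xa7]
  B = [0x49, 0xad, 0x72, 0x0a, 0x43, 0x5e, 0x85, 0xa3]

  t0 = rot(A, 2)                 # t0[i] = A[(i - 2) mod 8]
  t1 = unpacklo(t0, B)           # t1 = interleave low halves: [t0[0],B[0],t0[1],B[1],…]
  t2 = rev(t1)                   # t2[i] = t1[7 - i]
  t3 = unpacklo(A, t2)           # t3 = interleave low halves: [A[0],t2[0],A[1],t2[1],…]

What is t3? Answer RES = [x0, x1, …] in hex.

RES = [ 0xc9  0x0a  0x39  0x39  0x34  0x72  0x07  0xc9 ]

t0 = [0xa7, 0xa7, 0xc9, 0x39, 0x34, 0x07, 0x70, 0x4a]
t1 = [0xa7, 0x49, 0xa7, 0xad, 0xc9, 0x72, 0x39, 0x0a]
t2 = [0x0a, 0x39, 0x72, 0xc9, 0xad, 0xa7, 0x49, 0xa7]
t3 = [0xc9, 0x0a, 0x39, 0x39, 0x34, 0x72, 0x07, 0xc9]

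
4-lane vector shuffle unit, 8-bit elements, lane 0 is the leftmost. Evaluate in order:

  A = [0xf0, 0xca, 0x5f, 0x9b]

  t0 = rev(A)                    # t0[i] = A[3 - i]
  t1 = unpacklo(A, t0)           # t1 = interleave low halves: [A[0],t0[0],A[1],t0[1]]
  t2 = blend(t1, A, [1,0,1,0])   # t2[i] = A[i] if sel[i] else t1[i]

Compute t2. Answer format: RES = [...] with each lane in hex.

t0 = [0x9b, 0x5f, 0xca, 0xf0]
t1 = [0xf0, 0x9b, 0xca, 0x5f]
t2 = [0xf0, 0x9b, 0x5f, 0x5f]

RES = [ 0xf0  0x9b  0x5f  0x5f ]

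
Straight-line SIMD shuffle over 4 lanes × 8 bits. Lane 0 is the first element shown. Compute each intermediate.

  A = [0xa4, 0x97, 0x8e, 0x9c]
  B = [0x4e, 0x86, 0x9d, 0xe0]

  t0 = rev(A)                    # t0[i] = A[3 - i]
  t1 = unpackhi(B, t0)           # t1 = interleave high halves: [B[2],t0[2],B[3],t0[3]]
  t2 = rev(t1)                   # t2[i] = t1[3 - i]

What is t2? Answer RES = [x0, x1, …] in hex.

  t0: 9c 8e 97 a4
  t1: 9d 97 e0 a4
  t2: a4 e0 97 9d

RES = [0xa4, 0xe0, 0x97, 0x9d]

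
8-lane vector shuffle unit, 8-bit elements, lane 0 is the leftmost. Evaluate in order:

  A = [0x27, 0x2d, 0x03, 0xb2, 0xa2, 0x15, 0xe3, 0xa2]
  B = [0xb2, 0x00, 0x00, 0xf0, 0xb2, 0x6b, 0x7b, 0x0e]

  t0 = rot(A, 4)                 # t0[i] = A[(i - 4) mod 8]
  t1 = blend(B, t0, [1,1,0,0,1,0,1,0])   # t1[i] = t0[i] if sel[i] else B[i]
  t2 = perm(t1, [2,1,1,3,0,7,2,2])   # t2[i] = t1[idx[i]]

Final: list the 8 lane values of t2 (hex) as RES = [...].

t0 = [0xa2, 0x15, 0xe3, 0xa2, 0x27, 0x2d, 0x03, 0xb2]
t1 = [0xa2, 0x15, 0x00, 0xf0, 0x27, 0x6b, 0x03, 0x0e]
t2 = [0x00, 0x15, 0x15, 0xf0, 0xa2, 0x0e, 0x00, 0x00]

RES = [ 0x00  0x15  0x15  0xf0  0xa2  0x0e  0x00  0x00 ]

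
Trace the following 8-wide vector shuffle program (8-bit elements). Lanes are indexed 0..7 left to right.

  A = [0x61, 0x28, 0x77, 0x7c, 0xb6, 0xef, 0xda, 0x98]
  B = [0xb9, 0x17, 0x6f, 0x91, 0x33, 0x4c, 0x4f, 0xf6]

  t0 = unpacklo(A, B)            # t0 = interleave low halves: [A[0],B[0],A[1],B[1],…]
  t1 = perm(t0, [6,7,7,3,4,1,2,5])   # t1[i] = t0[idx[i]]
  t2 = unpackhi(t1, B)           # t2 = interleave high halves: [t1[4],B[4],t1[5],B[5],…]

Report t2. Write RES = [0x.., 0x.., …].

t0 = [0x61, 0xb9, 0x28, 0x17, 0x77, 0x6f, 0x7c, 0x91]
t1 = [0x7c, 0x91, 0x91, 0x17, 0x77, 0xb9, 0x28, 0x6f]
t2 = [0x77, 0x33, 0xb9, 0x4c, 0x28, 0x4f, 0x6f, 0xf6]

RES = [0x77, 0x33, 0xb9, 0x4c, 0x28, 0x4f, 0x6f, 0xf6]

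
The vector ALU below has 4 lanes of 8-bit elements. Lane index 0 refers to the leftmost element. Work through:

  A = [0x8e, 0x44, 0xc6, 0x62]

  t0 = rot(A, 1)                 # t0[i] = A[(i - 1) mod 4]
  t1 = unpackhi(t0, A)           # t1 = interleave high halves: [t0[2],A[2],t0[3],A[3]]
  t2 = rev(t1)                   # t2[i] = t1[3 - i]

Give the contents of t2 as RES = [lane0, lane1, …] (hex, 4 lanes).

→ t0 |62|8e|44|c6|
→ t1 |44|c6|c6|62|
→ t2 |62|c6|c6|44|

RES = [0x62, 0xc6, 0xc6, 0x44]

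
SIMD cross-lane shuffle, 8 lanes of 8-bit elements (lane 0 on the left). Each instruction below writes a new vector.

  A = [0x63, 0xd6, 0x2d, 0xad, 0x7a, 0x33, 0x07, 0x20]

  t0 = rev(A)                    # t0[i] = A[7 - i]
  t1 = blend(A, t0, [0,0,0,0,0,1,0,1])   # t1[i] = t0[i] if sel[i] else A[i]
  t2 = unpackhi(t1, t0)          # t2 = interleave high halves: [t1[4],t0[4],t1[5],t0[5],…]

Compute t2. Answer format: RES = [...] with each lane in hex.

RES = [0x7a, 0xad, 0x2d, 0x2d, 0x07, 0xd6, 0x63, 0x63]

  t0: 20 07 33 7a ad 2d d6 63
  t1: 63 d6 2d ad 7a 2d 07 63
  t2: 7a ad 2d 2d 07 d6 63 63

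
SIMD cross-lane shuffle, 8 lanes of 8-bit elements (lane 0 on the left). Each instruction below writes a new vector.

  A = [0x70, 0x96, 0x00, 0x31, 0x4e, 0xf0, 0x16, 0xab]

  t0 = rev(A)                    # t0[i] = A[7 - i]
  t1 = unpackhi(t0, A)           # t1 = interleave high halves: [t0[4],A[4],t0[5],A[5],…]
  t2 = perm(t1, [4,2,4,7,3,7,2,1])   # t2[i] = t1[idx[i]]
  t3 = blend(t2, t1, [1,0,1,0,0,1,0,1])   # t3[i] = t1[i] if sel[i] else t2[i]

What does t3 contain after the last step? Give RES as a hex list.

  t0: ab 16 f0 4e 31 00 96 70
  t1: 31 4e 00 f0 96 16 70 ab
  t2: 96 00 96 ab f0 ab 00 4e
  t3: 31 00 00 ab f0 16 00 ab

RES = [0x31, 0x00, 0x00, 0xab, 0xf0, 0x16, 0x00, 0xab]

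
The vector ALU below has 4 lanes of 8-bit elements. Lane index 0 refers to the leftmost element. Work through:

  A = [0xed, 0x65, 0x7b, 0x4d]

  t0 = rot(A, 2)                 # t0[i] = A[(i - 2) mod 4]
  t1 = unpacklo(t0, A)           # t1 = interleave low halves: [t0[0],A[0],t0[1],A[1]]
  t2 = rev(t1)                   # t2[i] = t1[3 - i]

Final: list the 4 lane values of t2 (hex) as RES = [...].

t0 = [0x7b, 0x4d, 0xed, 0x65]
t1 = [0x7b, 0xed, 0x4d, 0x65]
t2 = [0x65, 0x4d, 0xed, 0x7b]

RES = [0x65, 0x4d, 0xed, 0x7b]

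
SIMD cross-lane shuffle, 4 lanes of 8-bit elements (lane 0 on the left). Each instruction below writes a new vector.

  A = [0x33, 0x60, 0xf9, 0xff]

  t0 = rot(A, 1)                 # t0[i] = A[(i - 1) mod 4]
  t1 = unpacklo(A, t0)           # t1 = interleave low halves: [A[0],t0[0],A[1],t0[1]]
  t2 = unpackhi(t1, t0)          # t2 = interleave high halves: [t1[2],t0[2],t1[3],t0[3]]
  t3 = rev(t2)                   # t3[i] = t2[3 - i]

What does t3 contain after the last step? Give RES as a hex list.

t0 = [0xff, 0x33, 0x60, 0xf9]
t1 = [0x33, 0xff, 0x60, 0x33]
t2 = [0x60, 0x60, 0x33, 0xf9]
t3 = [0xf9, 0x33, 0x60, 0x60]

RES = [ 0xf9  0x33  0x60  0x60 ]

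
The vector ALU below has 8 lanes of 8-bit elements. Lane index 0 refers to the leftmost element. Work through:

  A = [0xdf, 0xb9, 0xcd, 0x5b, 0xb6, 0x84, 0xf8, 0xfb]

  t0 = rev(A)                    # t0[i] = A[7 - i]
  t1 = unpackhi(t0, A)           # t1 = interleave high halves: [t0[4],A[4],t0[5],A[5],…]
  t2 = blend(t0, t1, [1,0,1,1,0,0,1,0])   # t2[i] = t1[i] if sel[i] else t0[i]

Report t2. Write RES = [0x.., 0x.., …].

RES = [0x5b, 0xf8, 0xcd, 0x84, 0x5b, 0xcd, 0xdf, 0xdf]

→ t0 |fb|f8|84|b6|5b|cd|b9|df|
→ t1 |5b|b6|cd|84|b9|f8|df|fb|
→ t2 |5b|f8|cd|84|5b|cd|df|df|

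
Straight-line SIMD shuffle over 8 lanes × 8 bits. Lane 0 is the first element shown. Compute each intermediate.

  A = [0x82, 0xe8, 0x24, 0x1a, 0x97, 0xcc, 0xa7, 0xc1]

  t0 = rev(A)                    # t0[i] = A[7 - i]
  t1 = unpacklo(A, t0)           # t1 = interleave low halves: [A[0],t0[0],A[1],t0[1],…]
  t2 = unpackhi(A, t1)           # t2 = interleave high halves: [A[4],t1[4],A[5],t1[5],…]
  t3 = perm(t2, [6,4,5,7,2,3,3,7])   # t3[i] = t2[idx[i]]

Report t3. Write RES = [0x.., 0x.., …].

RES = [0xc1, 0xa7, 0x1a, 0x97, 0xcc, 0xcc, 0xcc, 0x97]

  t0: c1 a7 cc 97 1a 24 e8 82
  t1: 82 c1 e8 a7 24 cc 1a 97
  t2: 97 24 cc cc a7 1a c1 97
  t3: c1 a7 1a 97 cc cc cc 97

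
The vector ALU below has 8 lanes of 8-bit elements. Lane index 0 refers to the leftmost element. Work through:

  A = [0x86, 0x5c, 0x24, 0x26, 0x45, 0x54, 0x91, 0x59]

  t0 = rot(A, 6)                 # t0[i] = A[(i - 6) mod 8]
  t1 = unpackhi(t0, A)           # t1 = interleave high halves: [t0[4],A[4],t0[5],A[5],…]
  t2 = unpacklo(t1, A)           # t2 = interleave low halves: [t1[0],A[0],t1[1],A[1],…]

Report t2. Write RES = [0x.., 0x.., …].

→ t0 |24|26|45|54|91|59|86|5c|
→ t1 |91|45|59|54|86|91|5c|59|
→ t2 |91|86|45|5c|59|24|54|26|

RES = [0x91, 0x86, 0x45, 0x5c, 0x59, 0x24, 0x54, 0x26]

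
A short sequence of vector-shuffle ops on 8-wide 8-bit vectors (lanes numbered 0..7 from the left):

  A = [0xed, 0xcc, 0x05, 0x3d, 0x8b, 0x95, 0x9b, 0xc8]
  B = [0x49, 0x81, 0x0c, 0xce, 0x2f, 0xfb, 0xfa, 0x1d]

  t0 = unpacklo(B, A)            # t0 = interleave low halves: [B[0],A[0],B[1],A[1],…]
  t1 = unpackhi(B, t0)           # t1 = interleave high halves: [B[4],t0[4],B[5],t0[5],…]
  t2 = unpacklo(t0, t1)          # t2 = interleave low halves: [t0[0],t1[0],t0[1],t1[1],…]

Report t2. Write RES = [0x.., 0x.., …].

RES = [ 0x49  0x2f  0xed  0x0c  0x81  0xfb  0xcc  0x05 ]

  t0: 49 ed 81 cc 0c 05 ce 3d
  t1: 2f 0c fb 05 fa ce 1d 3d
  t2: 49 2f ed 0c 81 fb cc 05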